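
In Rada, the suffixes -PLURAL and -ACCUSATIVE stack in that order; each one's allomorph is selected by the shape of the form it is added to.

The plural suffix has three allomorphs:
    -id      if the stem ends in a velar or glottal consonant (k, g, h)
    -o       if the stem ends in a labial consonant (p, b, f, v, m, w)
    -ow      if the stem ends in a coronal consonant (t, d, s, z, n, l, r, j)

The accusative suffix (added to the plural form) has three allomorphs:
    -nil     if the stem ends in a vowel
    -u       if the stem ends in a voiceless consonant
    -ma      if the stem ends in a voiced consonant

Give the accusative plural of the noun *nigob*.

nigobonil

Since the final consonant of *nigob* is /b/ (labial), it takes -o, giving *nigobo*.
Since the final sound of the plural form *nigobo* is /o/ (a vowel), it takes -nil, giving *nigobonil*.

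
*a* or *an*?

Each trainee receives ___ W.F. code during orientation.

a

The indefinite article is chosen by the initial *sound* of the following word, not its spelling.
The initialism *W.F.* is read letter by letter; the first letter, W, is pronounced /ˈdʌbəl.juː/, which begins with a consonant sound.
So the article is *a*: Each trainee receives a W.F. code during orientation.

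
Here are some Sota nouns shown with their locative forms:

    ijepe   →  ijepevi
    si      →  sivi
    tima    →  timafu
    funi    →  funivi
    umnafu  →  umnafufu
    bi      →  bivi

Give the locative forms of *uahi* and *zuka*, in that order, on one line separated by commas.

The alternation tracks the last vowel of the stem — -vi when the last vowel of the stem is a front vowel (*ijepe*, *si*, *funi*, *bi*); -fu when the last vowel of the stem is a back vowel (*tima*, *umnafu*).
*uahi* — last vowel /i/ (a front vowel) → -vi → *uahivi*.
Since the last vowel of *zuka* is /a/ (a back vowel), it takes -fu, giving *zukafu*.

uahivi, zukafu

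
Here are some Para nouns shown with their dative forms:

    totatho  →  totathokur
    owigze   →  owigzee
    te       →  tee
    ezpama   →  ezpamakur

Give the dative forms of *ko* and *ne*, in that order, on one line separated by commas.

kokur, nee

Looking at the last vowel of each stem: -e when the last vowel of the stem is a front vowel (*owigze*, *te*); -kur when the last vowel of the stem is a back vowel (*totatho*, *ezpama*).
The last vowel of *ko* is /o/, which is a back vowel, so the suffix is -kur, giving *kokur*.
*ne* — last vowel /e/ (a front vowel) → -e → *nee*.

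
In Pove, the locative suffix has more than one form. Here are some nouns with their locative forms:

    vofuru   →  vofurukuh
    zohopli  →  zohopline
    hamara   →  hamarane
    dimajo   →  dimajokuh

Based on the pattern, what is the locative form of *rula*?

The pattern is rounding harmony: -kuh when the last vowel of the stem is a rounded vowel (*vofuru*, *dimajo*); -ne when the last vowel of the stem is an unrounded vowel (*zohopli*, *hamara*).
*rula*: last vowel = /a/, an unrounded vowel → -ne → *rulane*.

rulane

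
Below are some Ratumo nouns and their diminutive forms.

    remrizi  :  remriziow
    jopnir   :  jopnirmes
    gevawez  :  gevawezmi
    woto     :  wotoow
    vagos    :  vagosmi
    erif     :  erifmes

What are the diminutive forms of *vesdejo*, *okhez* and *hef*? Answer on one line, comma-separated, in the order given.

Looking at the final sound of each stem: -mi when the stem ends in a sibilant (*gevawez*, *vagos*); -mes when the stem ends in a non-sibilant consonant (*jopnir*, *erif*); -ow when the stem ends in a vowel (*remrizi*, *woto*).
*vesdejo* — final sound /o/ (a vowel) → -ow → *vesdejoow*.
The final sound of *okhez* is /z/, which is a sibilant, so the suffix is -mi, giving *okhezmi*.
The final sound of *hef* is /f/, which is a non-sibilant consonant, so the suffix is -mes, giving *hefmes*.

vesdejoow, okhezmi, hefmes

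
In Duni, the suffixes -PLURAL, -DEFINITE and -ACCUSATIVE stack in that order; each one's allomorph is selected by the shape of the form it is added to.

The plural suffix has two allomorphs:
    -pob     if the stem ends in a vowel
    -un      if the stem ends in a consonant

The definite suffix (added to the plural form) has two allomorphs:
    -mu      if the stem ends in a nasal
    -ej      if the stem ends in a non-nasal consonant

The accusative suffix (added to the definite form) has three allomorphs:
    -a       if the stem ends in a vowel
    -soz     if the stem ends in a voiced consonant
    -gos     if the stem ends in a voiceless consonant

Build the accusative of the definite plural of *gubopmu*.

gubopmupobejsoz

*gubopmu* — final sound /u/ (a vowel) → -pob → *gubopmupob*.
The final consonant of the plural form *gubopmupob* is /b/, which is non-nasal, so the definite suffix is -ej, giving *gubopmupobej*.
The definite form *gubopmupobej* — final sound /j/ (a voiced consonant) → -soz → *gubopmupobejsoz*.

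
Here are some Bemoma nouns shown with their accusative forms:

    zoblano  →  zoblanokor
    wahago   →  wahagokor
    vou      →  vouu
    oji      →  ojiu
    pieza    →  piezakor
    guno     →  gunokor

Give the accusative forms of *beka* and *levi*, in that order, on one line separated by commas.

bekakor, leviu

The suffix is conditioned by the last vowel: -u when the last vowel of the stem is a high vowel (*vou*, *oji*); -kor when the last vowel of the stem is a non-high vowel (*zoblano*, *wahago*, *pieza*, *guno*).
*beka* — last vowel /a/ (a non-high vowel) → -kor → *bekakor*.
*levi*: last vowel = /i/, a high vowel → -u → *leviu*.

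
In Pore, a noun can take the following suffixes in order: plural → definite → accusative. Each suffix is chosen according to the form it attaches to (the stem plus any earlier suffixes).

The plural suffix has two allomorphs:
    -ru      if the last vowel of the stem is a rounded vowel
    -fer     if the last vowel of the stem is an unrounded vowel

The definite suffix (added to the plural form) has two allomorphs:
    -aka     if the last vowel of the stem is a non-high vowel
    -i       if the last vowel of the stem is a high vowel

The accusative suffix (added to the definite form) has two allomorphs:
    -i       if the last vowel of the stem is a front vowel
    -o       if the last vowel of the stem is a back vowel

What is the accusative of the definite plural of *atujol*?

atujolruii

The last vowel of *atujol* is /o/, which is a rounded vowel, so the plural suffix is -ru, giving *atujolru*.
The last vowel of the plural form *atujolru* is /u/, which is a high vowel, so the definite suffix is -i, giving *atujolrui*.
The definite form *atujolrui*: last vowel = /i/, a front vowel → -i → *atujolruii*.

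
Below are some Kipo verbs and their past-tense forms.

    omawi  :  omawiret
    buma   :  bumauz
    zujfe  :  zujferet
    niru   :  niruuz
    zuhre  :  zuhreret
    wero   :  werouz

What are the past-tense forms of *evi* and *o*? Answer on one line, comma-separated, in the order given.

The suffix is conditioned by the last vowel: -ret when the last vowel of the stem is a front vowel (*omawi*, *zujfe*, *zuhre*); -uz when the last vowel of the stem is a back vowel (*buma*, *niru*, *wero*).
Since the last vowel of *evi* is /i/ (a front vowel), it takes -ret, giving *eviret*.
*o*: last vowel = /o/, a back vowel → -uz → *ouz*.

eviret, ouz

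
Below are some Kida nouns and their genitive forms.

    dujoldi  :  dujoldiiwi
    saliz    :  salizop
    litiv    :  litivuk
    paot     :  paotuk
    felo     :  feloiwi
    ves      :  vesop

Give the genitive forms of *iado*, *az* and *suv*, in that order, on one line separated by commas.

The pattern is sibilance of the final sound: -op when the stem ends in a sibilant (*saliz*, *ves*); -uk when the stem ends in a non-sibilant consonant (*litiv*, *paot*); -iwi when the stem ends in a vowel (*dujoldi*, *felo*).
Since the final sound of *iado* is /o/ (a vowel), it takes -iwi, giving *iadoiwi*.
*az*: final sound = /z/, a sibilant → -op → *azop*.
The final sound of *suv* is /v/, which is a non-sibilant consonant, so the suffix is -uk, giving *suvuk*.

iadoiwi, azop, suvuk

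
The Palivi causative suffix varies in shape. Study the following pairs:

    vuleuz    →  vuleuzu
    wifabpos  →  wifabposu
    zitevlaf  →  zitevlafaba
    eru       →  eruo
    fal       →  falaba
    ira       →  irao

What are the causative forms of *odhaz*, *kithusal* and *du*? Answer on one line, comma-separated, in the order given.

odhazu, kithusalaba, duo

The alternation tracks the final sound of the stem — -u when the stem ends in a sibilant (*vuleuz*, *wifabpos*); -aba when the stem ends in a non-sibilant consonant (*zitevlaf*, *fal*); -o when the stem ends in a vowel (*eru*, *ira*).
*odhaz* — final sound /z/ (a sibilant) → -u → *odhazu*.
The final sound of *kithusal* is /l/, which is a non-sibilant consonant, so the suffix is -aba, giving *kithusalaba*.
*du* — final sound /u/ (a vowel) → -o → *duo*.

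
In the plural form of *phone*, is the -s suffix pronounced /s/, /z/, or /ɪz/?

The stem *phone* ends in a voiced non-sibilant sound.
The plural suffix surfaces as /ɪz/ after sibilants, /s/ after other voiceless consonants, and /z/ after other voiced sounds.
So the plural -s on *phone* is pronounced /z/.

/z/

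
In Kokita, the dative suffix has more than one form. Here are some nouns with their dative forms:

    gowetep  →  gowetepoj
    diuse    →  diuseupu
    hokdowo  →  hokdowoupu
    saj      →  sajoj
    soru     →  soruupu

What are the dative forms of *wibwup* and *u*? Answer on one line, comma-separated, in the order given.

Looking at the final sound of each stem: -oj when the stem ends in a consonant (*gowetep*, *saj*); -upu when the stem ends in a vowel (*diuse*, *hokdowo*, *soru*).
*wibwup*: final sound = /p/, a consonant → -oj → *wibwupoj*.
Since the final sound of *u* is /u/ (a vowel), it takes -upu, giving *uupu*.

wibwupoj, uupu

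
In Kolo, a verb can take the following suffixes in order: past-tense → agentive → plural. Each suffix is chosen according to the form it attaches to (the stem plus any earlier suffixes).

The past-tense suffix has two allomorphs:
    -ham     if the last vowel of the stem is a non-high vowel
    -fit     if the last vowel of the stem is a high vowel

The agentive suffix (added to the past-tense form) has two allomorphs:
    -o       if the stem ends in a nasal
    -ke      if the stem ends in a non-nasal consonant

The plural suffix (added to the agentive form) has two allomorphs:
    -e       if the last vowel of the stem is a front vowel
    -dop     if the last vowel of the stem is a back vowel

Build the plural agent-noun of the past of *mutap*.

mutaphamodop

*mutap* — last vowel /a/ (a non-high vowel) → -ham → *mutapham*.
The final consonant of the past-tense form *mutapham* is /m/, which is a nasal, so the agentive suffix is -o, giving *mutaphamo*.
The agentive form *mutaphamo*: last vowel = /o/, a back vowel → -dop → *mutaphamodop*.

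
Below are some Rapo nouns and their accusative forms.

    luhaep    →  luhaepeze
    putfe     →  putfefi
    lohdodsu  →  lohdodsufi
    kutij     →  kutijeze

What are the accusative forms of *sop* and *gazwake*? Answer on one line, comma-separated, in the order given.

The suffix is conditioned by the final sound: -eze when the stem ends in a consonant (*luhaep*, *kutij*); -fi when the stem ends in a vowel (*putfe*, *lohdodsu*).
*sop*: final sound = /p/, a consonant → -eze → *sopeze*.
Since the final sound of *gazwake* is /e/ (a vowel), it takes -fi, giving *gazwakefi*.

sopeze, gazwakefi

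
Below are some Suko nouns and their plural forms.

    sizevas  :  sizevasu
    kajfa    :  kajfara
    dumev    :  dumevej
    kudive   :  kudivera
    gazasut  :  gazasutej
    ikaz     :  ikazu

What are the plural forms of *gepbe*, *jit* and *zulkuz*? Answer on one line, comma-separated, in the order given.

gepbera, jitej, zulkuzu

The suffix is conditioned by the final sound: -u when the stem ends in a sibilant (*sizevas*, *ikaz*); -ej when the stem ends in a non-sibilant consonant (*dumev*, *gazasut*); -ra when the stem ends in a vowel (*kajfa*, *kudive*).
*gepbe*: final sound = /e/, a vowel → -ra → *gepbera*.
Since the final sound of *jit* is /t/ (a non-sibilant consonant), it takes -ej, giving *jitej*.
Since the final sound of *zulkuz* is /z/ (a sibilant), it takes -u, giving *zulkuzu*.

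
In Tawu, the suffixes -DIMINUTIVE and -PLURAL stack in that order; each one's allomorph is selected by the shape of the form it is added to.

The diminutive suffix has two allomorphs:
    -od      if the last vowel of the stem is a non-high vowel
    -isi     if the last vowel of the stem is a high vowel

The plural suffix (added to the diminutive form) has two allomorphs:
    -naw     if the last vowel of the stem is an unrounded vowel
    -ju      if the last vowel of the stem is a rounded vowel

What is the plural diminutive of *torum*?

*torum* — last vowel /u/ (a high vowel) → -isi → *torumisi*.
Since the last vowel of the diminutive form *torumisi* is /i/ (an unrounded vowel), it takes -naw, giving *torumisinaw*.

torumisinaw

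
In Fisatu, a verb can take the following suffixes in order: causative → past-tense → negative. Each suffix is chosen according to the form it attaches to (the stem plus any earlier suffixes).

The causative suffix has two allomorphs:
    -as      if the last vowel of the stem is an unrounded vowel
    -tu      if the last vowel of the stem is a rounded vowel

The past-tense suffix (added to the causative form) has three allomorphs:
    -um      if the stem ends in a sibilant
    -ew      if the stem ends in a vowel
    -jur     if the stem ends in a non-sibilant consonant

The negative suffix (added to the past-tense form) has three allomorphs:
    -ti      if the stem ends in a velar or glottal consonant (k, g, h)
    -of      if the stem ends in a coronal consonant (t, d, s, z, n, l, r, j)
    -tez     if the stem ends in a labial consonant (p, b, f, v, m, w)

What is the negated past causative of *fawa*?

fawaasumtez

The last vowel of *fawa* is /a/, which is an unrounded vowel, so the causative suffix is -as, giving *fawaas*.
The causative form *fawaas* — final sound /s/ (a sibilant) → -um → *fawaasum*.
The final consonant of the past-tense form *fawaasum* is /m/, which is labial, so the negative suffix is -tez, giving *fawaasumtez*.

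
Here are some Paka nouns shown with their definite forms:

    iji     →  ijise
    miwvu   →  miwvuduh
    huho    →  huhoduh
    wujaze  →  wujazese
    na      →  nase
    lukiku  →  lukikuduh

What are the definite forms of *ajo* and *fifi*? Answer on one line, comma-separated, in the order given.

The alternation tracks the last vowel of the stem — -duh when the last vowel of the stem is a rounded vowel (*miwvu*, *huho*, *lukiku*); -se when the last vowel of the stem is an unrounded vowel (*iji*, *wujaze*, *na*).
*ajo* — last vowel /o/ (a rounded vowel) → -duh → *ajoduh*.
*fifi* — last vowel /i/ (an unrounded vowel) → -se → *fifise*.

ajoduh, fifise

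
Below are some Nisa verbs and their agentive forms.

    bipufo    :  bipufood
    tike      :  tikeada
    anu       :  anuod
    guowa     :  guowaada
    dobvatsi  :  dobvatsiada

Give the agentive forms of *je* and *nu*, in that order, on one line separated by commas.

The pattern is rounding harmony: -od when the last vowel of the stem is a rounded vowel (*bipufo*, *anu*); -ada when the last vowel of the stem is an unrounded vowel (*tike*, *guowa*, *dobvatsi*).
The last vowel of *je* is /e/, which is an unrounded vowel, so the suffix is -ada, giving *jeada*.
Since the last vowel of *nu* is /u/ (a rounded vowel), it takes -od, giving *nuod*.

jeada, nuod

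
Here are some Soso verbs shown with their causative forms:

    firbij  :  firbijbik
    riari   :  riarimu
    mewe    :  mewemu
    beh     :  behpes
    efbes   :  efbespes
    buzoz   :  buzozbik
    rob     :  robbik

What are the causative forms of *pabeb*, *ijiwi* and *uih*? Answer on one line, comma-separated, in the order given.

The alternation tracks the final sound of the stem — -pes when the stem ends in a voiceless consonant (*beh*, *efbes*); -bik when the stem ends in a voiced consonant (*firbij*, *buzoz*, *rob*); -mu when the stem ends in a vowel (*riari*, *mewe*).
The final sound of *pabeb* is /b/, which is a voiced consonant, so the suffix is -bik, giving *pabebbik*.
*ijiwi* — final sound /i/ (a vowel) → -mu → *ijiwimu*.
*uih* — final sound /h/ (a voiceless consonant) → -pes → *uihpes*.

pabebbik, ijiwimu, uihpes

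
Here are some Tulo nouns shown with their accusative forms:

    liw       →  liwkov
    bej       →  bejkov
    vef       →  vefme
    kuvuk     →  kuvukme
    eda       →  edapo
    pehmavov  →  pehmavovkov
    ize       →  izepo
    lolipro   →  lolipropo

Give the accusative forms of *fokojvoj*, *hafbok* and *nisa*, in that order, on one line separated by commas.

Looking at the final sound of each stem: -me when the stem ends in a voiceless consonant (*vef*, *kuvuk*); -kov when the stem ends in a voiced consonant (*liw*, *bej*, *pehmavov*); -po when the stem ends in a vowel (*eda*, *ize*, *lolipro*).
*fokojvoj* — final sound /j/ (a voiced consonant) → -kov → *fokojvojkov*.
Since the final sound of *hafbok* is /k/ (a voiceless consonant), it takes -me, giving *hafbokme*.
*nisa*: final sound = /a/, a vowel → -po → *nisapo*.

fokojvojkov, hafbokme, nisapo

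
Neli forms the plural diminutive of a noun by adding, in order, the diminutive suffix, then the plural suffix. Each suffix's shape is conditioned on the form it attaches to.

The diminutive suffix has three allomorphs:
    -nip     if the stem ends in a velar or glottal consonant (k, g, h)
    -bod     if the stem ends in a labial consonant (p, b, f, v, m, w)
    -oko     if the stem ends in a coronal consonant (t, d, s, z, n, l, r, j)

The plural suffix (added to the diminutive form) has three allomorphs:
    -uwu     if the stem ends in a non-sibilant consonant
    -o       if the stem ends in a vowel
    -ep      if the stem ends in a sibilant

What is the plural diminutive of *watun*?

watunokoo

*watun*: final consonant = /n/, coronal → -oko → *watunoko*.
The diminutive form *watunoko* — final sound /o/ (a vowel) → -o → *watunokoo*.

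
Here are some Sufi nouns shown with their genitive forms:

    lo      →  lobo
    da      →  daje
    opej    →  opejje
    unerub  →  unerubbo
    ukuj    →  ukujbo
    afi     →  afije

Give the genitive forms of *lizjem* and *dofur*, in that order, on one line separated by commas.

Looking at the last vowel of each stem: -bo when the last vowel of the stem is a rounded vowel (*lo*, *unerub*, *ukuj*); -je when the last vowel of the stem is an unrounded vowel (*da*, *opej*, *afi*).
*lizjem*: last vowel = /e/, an unrounded vowel → -je → *lizjemje*.
*dofur* — last vowel /u/ (a rounded vowel) → -bo → *dofurbo*.

lizjemje, dofurbo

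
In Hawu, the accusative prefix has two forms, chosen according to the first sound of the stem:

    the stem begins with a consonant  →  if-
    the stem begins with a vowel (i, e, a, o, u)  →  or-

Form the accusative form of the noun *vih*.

ifvih

The first sound of *vih* is /v/, which is a consonant, so the prefix is if-, giving *ifvih*.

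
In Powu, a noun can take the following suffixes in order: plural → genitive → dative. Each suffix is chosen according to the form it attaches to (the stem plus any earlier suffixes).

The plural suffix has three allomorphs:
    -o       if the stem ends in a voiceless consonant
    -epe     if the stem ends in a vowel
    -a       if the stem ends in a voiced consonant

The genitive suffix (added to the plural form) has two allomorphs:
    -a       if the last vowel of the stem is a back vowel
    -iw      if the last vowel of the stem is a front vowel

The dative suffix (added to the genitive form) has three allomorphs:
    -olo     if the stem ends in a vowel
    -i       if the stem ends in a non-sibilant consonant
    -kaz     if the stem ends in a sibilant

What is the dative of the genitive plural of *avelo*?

aveloepeiwi

*avelo*: final sound = /o/, a vowel → -epe → *aveloepe*.
Since the last vowel of the plural form *aveloepe* is /e/ (a front vowel), it takes -iw, giving *aveloepeiw*.
Since the final sound of the genitive form *aveloepeiw* is /w/ (a non-sibilant consonant), it takes -i, giving *aveloepeiwi*.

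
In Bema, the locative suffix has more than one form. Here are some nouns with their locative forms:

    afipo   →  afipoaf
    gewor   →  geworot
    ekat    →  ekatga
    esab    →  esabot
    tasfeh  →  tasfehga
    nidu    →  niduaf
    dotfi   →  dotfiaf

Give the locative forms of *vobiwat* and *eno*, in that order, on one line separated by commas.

The pattern is voicing of the final sound: -ga when the stem ends in a voiceless consonant (*ekat*, *tasfeh*); -ot when the stem ends in a voiced consonant (*gewor*, *esab*); -af when the stem ends in a vowel (*afipo*, *nidu*, *dotfi*).
*vobiwat* — final sound /t/ (a voiceless consonant) → -ga → *vobiwatga*.
*eno*: final sound = /o/, a vowel → -af → *enoaf*.

vobiwatga, enoaf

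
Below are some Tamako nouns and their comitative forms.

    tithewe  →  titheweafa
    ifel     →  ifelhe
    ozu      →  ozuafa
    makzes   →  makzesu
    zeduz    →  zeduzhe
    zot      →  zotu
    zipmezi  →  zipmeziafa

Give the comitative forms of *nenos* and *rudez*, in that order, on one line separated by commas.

The pattern is voicing of the final sound: -u when the stem ends in a voiceless consonant (*makzes*, *zot*); -he when the stem ends in a voiced consonant (*ifel*, *zeduz*); -afa when the stem ends in a vowel (*tithewe*, *ozu*, *zipmezi*).
*nenos*: final sound = /s/, a voiceless consonant → -u → *nenosu*.
Since the final sound of *rudez* is /z/ (a voiced consonant), it takes -he, giving *rudezhe*.

nenosu, rudezhe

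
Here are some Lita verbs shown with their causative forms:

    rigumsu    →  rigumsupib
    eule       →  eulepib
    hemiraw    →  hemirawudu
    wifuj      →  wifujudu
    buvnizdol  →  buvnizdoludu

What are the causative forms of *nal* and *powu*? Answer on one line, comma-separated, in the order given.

The pattern is consonant vs. vowel: -udu when the stem ends in a consonant (*hemiraw*, *wifuj*, *buvnizdol*); -pib when the stem ends in a vowel (*rigumsu*, *eule*).
*nal*: final sound = /l/, a consonant → -udu → *naludu*.
*powu*: final sound = /u/, a vowel → -pib → *powupib*.

naludu, powupib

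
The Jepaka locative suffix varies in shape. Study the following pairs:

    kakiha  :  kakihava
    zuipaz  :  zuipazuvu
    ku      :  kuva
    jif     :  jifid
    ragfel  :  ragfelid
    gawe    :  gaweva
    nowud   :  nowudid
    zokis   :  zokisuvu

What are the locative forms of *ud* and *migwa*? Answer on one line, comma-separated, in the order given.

Looking at the final sound of each stem: -uvu when the stem ends in a sibilant (*zuipaz*, *zokis*); -id when the stem ends in a non-sibilant consonant (*jif*, *ragfel*, *nowud*); -va when the stem ends in a vowel (*kakiha*, *ku*, *gawe*).
Since the final sound of *ud* is /d/ (a non-sibilant consonant), it takes -id, giving *udid*.
*migwa*: final sound = /a/, a vowel → -va → *migwava*.

udid, migwava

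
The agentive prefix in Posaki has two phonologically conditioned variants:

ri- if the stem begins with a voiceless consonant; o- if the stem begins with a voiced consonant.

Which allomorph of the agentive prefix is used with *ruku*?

o-

Since the first consonant of *ruku* is /r/ (voiced), it takes o-.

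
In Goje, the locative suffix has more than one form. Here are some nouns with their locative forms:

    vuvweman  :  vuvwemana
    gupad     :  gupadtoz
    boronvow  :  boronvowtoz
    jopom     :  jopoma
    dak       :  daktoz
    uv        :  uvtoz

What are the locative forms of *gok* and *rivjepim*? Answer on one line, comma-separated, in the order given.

goktoz, rivjepima

Looking at the final consonant of each stem: -a when the stem ends in a nasal (*vuvweman*, *jopom*); -toz when the stem ends in a non-nasal consonant (*gupad*, *boronvow*, *dak*, *uv*).
*gok* — final consonant /k/ (non-nasal) → -toz → *goktoz*.
Since the final consonant of *rivjepim* is /m/ (a nasal), it takes -a, giving *rivjepima*.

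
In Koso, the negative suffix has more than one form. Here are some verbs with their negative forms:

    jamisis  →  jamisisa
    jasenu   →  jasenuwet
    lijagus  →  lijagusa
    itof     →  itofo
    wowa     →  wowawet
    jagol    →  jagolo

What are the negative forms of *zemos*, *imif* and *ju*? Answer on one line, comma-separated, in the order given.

zemosa, imifo, juwet

The suffix is conditioned by the final sound: -a when the stem ends in a sibilant (*jamisis*, *lijagus*); -o when the stem ends in a non-sibilant consonant (*itof*, *jagol*); -wet when the stem ends in a vowel (*jasenu*, *wowa*).
The final sound of *zemos* is /s/, which is a sibilant, so the suffix is -a, giving *zemosa*.
*imif* — final sound /f/ (a non-sibilant consonant) → -o → *imifo*.
*ju* — final sound /u/ (a vowel) → -wet → *juwet*.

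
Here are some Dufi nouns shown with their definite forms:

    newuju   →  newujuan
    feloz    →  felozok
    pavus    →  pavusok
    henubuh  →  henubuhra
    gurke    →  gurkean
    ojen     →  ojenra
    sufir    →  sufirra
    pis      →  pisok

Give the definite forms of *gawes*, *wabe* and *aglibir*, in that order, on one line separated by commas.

The alternation tracks the final sound of the stem — -ok when the stem ends in a sibilant (*feloz*, *pavus*, *pis*); -ra when the stem ends in a non-sibilant consonant (*henubuh*, *ojen*, *sufir*); -an when the stem ends in a vowel (*newuju*, *gurke*).
The final sound of *gawes* is /s/, which is a sibilant, so the suffix is -ok, giving *gawesok*.
Since the final sound of *wabe* is /e/ (a vowel), it takes -an, giving *wabean*.
*aglibir* — final sound /r/ (a non-sibilant consonant) → -ra → *aglibirra*.

gawesok, wabean, aglibirra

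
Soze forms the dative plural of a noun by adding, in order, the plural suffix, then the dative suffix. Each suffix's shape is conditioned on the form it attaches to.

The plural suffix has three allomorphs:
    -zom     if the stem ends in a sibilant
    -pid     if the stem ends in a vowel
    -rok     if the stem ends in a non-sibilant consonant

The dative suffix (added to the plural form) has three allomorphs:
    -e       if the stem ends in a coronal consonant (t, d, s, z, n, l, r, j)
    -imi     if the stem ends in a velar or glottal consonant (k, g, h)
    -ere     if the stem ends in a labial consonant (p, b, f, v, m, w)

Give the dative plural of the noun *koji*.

*koji* — final sound /i/ (a vowel) → -pid → *kojipid*.
Since the final consonant of the plural form *kojipid* is /d/ (coronal), it takes -e, giving *kojipide*.

kojipide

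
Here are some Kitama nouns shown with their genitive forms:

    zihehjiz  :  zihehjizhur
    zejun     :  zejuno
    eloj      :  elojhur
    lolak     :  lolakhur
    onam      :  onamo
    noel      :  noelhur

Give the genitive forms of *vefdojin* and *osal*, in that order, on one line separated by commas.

vefdojino, osalhur

The pattern is nasality of the final consonant: -o when the stem ends in a nasal (*zejun*, *onam*); -hur when the stem ends in a non-nasal consonant (*zihehjiz*, *eloj*, *lolak*, *noel*).
The final consonant of *vefdojin* is /n/, which is a nasal, so the suffix is -o, giving *vefdojino*.
*osal*: final consonant = /l/, non-nasal → -hur → *osalhur*.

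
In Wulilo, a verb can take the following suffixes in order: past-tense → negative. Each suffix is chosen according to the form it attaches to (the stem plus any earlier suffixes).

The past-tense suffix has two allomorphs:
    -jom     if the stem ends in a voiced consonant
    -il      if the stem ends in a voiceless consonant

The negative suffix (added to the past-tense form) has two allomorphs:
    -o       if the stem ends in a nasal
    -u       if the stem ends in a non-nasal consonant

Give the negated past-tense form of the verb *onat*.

onatilu

*onat* — final consonant /t/ (voiceless) → -il → *onatil*.
The final consonant of the past-tense form *onatil* is /l/, which is non-nasal, so the negative suffix is -u, giving *onatilu*.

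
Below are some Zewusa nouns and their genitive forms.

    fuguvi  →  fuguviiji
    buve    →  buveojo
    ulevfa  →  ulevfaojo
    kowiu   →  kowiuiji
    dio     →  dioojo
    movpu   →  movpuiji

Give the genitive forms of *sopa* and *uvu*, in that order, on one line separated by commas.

sopaojo, uvuiji

The alternation tracks the last vowel of the stem — -iji when the last vowel of the stem is a high vowel (*fuguvi*, *kowiu*, *movpu*); -ojo when the last vowel of the stem is a non-high vowel (*buve*, *ulevfa*, *dio*).
The last vowel of *sopa* is /a/, which is a non-high vowel, so the suffix is -ojo, giving *sopaojo*.
Since the last vowel of *uvu* is /u/ (a high vowel), it takes -iji, giving *uvuiji*.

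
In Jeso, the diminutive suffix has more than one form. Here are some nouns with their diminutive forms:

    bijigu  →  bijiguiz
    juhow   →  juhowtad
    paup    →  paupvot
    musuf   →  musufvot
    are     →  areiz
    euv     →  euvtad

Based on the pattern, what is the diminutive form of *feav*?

feavtad

The pattern is voicing of the final sound: -vot when the stem ends in a voiceless consonant (*paup*, *musuf*); -tad when the stem ends in a voiced consonant (*juhow*, *euv*); -iz when the stem ends in a vowel (*bijigu*, *are*).
The final sound of *feav* is /v/, which is a voiced consonant, so the suffix is -tad, giving *feavtad*.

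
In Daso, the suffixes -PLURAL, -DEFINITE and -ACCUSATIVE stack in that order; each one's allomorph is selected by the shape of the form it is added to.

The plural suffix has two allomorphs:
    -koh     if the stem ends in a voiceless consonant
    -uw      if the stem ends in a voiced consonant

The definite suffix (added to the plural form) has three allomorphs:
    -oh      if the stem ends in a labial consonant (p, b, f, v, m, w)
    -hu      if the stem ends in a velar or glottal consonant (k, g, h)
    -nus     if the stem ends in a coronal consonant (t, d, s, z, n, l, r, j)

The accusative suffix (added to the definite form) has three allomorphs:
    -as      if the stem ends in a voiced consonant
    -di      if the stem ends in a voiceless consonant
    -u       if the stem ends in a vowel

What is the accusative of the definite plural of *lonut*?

Since the final consonant of *lonut* is /t/ (voiceless), it takes -koh, giving *lonutkoh*.
The plural form *lonutkoh* — final consonant /h/ (velar/glottal) → -hu → *lonutkohhu*.
The definite form *lonutkohhu* — final sound /u/ (a vowel) → -u → *lonutkohhuu*.

lonutkohhuu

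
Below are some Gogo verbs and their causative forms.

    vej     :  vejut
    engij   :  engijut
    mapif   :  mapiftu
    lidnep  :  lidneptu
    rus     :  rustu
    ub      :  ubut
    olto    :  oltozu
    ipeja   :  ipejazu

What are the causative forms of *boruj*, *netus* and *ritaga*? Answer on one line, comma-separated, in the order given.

borujut, netustu, ritagazu

The suffix is conditioned by the final sound: -tu when the stem ends in a voiceless consonant (*mapif*, *lidnep*, *rus*); -ut when the stem ends in a voiced consonant (*vej*, *engij*, *ub*); -zu when the stem ends in a vowel (*olto*, *ipeja*).
The final sound of *boruj* is /j/, which is a voiced consonant, so the suffix is -ut, giving *borujut*.
*netus* — final sound /s/ (a voiceless consonant) → -tu → *netustu*.
The final sound of *ritaga* is /a/, which is a vowel, so the suffix is -zu, giving *ritagazu*.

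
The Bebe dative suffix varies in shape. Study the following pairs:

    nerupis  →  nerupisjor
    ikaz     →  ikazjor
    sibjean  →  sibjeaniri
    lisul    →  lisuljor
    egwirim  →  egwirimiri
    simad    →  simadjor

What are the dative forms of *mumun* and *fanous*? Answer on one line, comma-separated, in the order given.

mumuniri, fanousjor

The alternation tracks the final consonant of the stem — -iri when the stem ends in a nasal (*sibjean*, *egwirim*); -jor when the stem ends in a non-nasal consonant (*nerupis*, *ikaz*, *lisul*, *simad*).
Since the final consonant of *mumun* is /n/ (a nasal), it takes -iri, giving *mumuniri*.
*fanous*: final consonant = /s/, non-nasal → -jor → *fanousjor*.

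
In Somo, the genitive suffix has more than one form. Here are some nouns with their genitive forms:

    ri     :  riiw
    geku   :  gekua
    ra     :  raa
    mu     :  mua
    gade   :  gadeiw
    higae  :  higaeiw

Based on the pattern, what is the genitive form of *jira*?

The suffix is conditioned by the last vowel: -iw when the last vowel of the stem is a front vowel (*ri*, *gade*, *higae*); -a when the last vowel of the stem is a back vowel (*geku*, *ra*, *mu*).
The last vowel of *jira* is /a/, which is a back vowel, so the suffix is -a, giving *jiraa*.

jiraa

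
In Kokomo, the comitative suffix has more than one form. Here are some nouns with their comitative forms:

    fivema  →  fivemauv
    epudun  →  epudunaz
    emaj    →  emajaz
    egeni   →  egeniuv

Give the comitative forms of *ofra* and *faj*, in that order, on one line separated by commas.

ofrauv, fajaz

The alternation tracks the final sound of the stem — -az when the stem ends in a consonant (*epudun*, *emaj*); -uv when the stem ends in a vowel (*fivema*, *egeni*).
*ofra* — final sound /a/ (a vowel) → -uv → *ofrauv*.
*faj* — final sound /j/ (a consonant) → -az → *fajaz*.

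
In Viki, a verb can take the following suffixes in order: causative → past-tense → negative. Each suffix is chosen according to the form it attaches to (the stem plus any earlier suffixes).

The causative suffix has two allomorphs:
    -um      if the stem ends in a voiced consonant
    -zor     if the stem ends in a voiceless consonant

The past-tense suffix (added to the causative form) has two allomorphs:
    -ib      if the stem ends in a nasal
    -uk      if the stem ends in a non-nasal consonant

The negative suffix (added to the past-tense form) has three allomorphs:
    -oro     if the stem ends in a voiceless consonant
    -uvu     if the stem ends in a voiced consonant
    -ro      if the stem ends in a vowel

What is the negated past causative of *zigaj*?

zigajumibuvu

The final consonant of *zigaj* is /j/, which is voiced, so the causative suffix is -um, giving *zigajum*.
The causative form *zigajum* — final consonant /m/ (a nasal) → -ib → *zigajumib*.
The final sound of the past-tense form *zigajumib* is /b/, which is a voiced consonant, so the negative suffix is -uvu, giving *zigajumibuvu*.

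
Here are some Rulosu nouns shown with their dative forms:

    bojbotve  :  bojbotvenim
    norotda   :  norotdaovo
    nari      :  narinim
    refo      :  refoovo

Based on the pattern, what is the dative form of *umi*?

The pattern is front/back vowel harmony: -nim when the last vowel of the stem is a front vowel (*bojbotve*, *nari*); -ovo when the last vowel of the stem is a back vowel (*norotda*, *refo*).
*umi* — last vowel /i/ (a front vowel) → -nim → *uminim*.

uminim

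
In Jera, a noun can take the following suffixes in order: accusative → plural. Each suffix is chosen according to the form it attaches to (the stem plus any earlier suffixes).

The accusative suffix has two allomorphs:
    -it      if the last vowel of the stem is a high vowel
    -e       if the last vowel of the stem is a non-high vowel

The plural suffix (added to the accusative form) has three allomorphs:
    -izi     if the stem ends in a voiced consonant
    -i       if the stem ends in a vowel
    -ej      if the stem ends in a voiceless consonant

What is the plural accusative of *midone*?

*midone* — last vowel /e/ (a non-high vowel) → -e → *midonee*.
Since the final sound of the accusative form *midonee* is /e/ (a vowel), it takes -i, giving *midoneei*.

midoneei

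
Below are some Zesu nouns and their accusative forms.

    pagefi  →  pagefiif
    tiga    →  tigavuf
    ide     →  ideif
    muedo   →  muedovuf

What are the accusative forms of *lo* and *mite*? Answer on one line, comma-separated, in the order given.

lovuf, miteif

The suffix is conditioned by the last vowel: -if when the last vowel of the stem is a front vowel (*pagefi*, *ide*); -vuf when the last vowel of the stem is a back vowel (*tiga*, *muedo*).
*lo*: last vowel = /o/, a back vowel → -vuf → *lovuf*.
*mite*: last vowel = /e/, a front vowel → -if → *miteif*.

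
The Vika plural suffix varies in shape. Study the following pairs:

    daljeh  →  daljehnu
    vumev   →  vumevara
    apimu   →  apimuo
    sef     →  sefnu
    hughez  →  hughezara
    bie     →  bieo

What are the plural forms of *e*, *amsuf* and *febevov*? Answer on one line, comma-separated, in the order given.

eo, amsufnu, febevovara

The pattern is voicing of the final sound: -nu when the stem ends in a voiceless consonant (*daljeh*, *sef*); -ara when the stem ends in a voiced consonant (*vumev*, *hughez*); -o when the stem ends in a vowel (*apimu*, *bie*).
*e* — final sound /e/ (a vowel) → -o → *eo*.
*amsuf*: final sound = /f/, a voiceless consonant → -nu → *amsufnu*.
*febevov* — final sound /v/ (a voiced consonant) → -ara → *febevovara*.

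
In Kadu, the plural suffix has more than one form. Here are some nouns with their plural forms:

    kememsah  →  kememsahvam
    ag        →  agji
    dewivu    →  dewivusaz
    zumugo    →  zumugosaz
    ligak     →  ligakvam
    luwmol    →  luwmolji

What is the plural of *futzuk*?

Looking at the final sound of each stem: -vam when the stem ends in a voiceless consonant (*kememsah*, *ligak*); -ji when the stem ends in a voiced consonant (*ag*, *luwmol*); -saz when the stem ends in a vowel (*dewivu*, *zumugo*).
Since the final sound of *futzuk* is /k/ (a voiceless consonant), it takes -vam, giving *futzukvam*.

futzukvam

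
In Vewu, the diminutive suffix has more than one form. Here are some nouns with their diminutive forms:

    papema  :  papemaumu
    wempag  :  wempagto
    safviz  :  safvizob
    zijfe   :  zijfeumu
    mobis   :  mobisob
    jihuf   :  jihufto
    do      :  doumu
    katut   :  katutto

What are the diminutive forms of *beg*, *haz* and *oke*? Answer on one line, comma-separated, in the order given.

begto, hazob, okeumu

The alternation tracks the final sound of the stem — -ob when the stem ends in a sibilant (*safviz*, *mobis*); -to when the stem ends in a non-sibilant consonant (*wempag*, *jihuf*, *katut*); -umu when the stem ends in a vowel (*papema*, *zijfe*, *do*).
Since the final sound of *beg* is /g/ (a non-sibilant consonant), it takes -to, giving *begto*.
The final sound of *haz* is /z/, which is a sibilant, so the suffix is -ob, giving *hazob*.
*oke*: final sound = /e/, a vowel → -umu → *okeumu*.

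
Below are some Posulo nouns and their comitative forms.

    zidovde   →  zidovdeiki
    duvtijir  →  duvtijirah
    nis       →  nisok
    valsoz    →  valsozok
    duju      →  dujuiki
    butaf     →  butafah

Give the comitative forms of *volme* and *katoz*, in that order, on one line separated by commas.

The suffix is conditioned by the final sound: -ok when the stem ends in a sibilant (*nis*, *valsoz*); -ah when the stem ends in a non-sibilant consonant (*duvtijir*, *butaf*); -iki when the stem ends in a vowel (*zidovde*, *duju*).
Since the final sound of *volme* is /e/ (a vowel), it takes -iki, giving *volmeiki*.
*katoz*: final sound = /z/, a sibilant → -ok → *katozok*.

volmeiki, katozok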